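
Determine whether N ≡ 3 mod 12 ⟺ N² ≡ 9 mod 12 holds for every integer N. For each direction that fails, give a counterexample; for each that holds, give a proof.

(⇒) Suppose N ≡ 3 mod 12. Write N = 12j + 3. Then (12j + 3)² = 144j² + 72j + 9 = 12(12j² + 6j) + 9, so N² ≡ 9 (mod 12).

(⇐) This fails: take N = 9. Then 9² = 81 ≡ 9 (mod 12), yet 9 ≡ 9 (mod 12), not 3.

Only the forward implication holds.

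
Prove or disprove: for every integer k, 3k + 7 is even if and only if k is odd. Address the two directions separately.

Both directions hold; the statement is true.

Forward direction. Suppose 3k + 7 is even. Since 3 is odd, 3k and k have the same parity, so 3k + 7 ≡ k + 7 (mod 2). As 7 is odd, 3k + 7 is even exactly when k is odd. Thus k is odd.

Converse. Suppose k is odd; write k = 2j + 1. Then 3k + 7 = 3·(2j + 1) + 7 = 2·3j + 10, which is even.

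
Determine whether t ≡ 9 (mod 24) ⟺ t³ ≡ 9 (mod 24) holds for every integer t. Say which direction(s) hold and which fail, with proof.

(→) Suppose t ≡ 9 (mod 24). Write t = 24j + 9. Then (24j + 9)³ = 13824j³ + 15552j² + 5832j + 729 = 24(576j³ + 648j² + 243j + 30) + 9, so t³ ≡ 9 (mod 24).

(←) Conversely, suppose t³ ≡ 9 (mod 24). The only residue r in {0, …, 23} with r³ ≡ 9 (mod 24) is r = 9, so t ≡ 9 (mod 24).

Both implications hold.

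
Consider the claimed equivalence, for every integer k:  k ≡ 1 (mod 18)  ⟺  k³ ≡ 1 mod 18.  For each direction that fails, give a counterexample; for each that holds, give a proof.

Only the forward implication holds.

[⇐] This fails: take k = 7. Then 7³ = 343 ≡ 1 (mod 18), yet 7 ≡ 7 (mod 18), not 1.

[⇒] Suppose k ≡ 1 (mod 18). Write k = 18j + 1. Then (18j + 1)³ = 5832j³ + 972j² + 54j + 1 = 18(324j³ + 54j² + 3j) + 1, so k³ ≡ 1 (mod 18).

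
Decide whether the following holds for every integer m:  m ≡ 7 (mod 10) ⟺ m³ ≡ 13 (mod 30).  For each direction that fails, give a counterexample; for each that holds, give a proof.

The forward direction fails; the converse holds.

(→) This fails: take m = 17. Then 17 ≡ 7 (mod 10), but 17³ = 4913 ≡ 23 (mod 30), not 13.

(←) Conversely, the residues r modulo 30 with r³ ≡ 13 (mod 30) are exactly {7}, and each is ≡ 7 (mod 10).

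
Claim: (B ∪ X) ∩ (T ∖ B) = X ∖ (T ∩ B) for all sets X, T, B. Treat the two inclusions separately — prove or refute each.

(⟸) This inclusion fails. Take X = {1}, T = ∅, B = ∅; then 1 ∈ X ∖ (T ∩ B) but 1 ∉ (B ∪ X) ∩ (T ∖ B).

(⟹) Let x ∈ (B ∪ X) ∩ (T ∖ B). Then x ∈ X ∩ T and x ∉ B, from which x ∈ X ∖ (T ∩ B).

Only the forward inclusion holds.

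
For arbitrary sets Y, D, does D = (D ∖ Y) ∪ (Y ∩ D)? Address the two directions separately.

(⟹) Let x ∈ D. Then either x ∈ D and x ∉ Y; or x ∈ Y ∩ D. In each case x ∈ (D ∖ Y) ∪ (Y ∩ D), so D ⊆ (D ∖ Y) ∪ (Y ∩ D).

(⟸) Let x ∈ (D ∖ Y) ∪ (Y ∩ D). Then either x ∈ D and x ∉ Y; or x ∈ Y ∩ D. In each case x ∈ D, so (D ∖ Y) ∪ (Y ∩ D) ⊆ D.

The two sets are equal.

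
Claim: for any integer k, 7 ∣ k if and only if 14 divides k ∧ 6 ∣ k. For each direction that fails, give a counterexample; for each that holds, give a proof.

(⟹) This fails: take k = 7. Certainly 7 ∣ 7, but 14 ∤ 7.

(⟸) Suppose 14 ∣ k and 6 ∣ k. Any common multiple of 14 and 6 is a multiple of their lcm; here lcm(14, 6) = 14·6/gcd(14, 6) = 84/2 = 42, so 42 ∣ k. Since 7 ∣ 42, it follows that 7 ∣ k.

Only the reverse direction holds.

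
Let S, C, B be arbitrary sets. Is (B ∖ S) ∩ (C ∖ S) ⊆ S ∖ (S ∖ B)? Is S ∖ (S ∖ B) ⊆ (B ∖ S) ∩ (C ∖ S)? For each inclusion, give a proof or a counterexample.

Forward inclusion. This inclusion fails. Take S = ∅, C = {1}, B = {1}; then 1 ∈ (B ∖ S) ∩ (C ∖ S) but 1 ∉ S ∖ (S ∖ B).

Reverse inclusion. This inclusion fails. Take S = {1}, C = ∅, B = {1}; then 1 ∈ S ∖ (S ∖ B) but 1 ∉ (B ∖ S) ∩ (C ∖ S).

Both inclusions fail.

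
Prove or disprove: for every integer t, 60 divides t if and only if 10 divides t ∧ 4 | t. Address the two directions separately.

(→) If 60 ∣ t, write t = 60q. Since 60 = 6·10, t = 10·(6q), so 10 ∣ t; and since 60 = 15·4, t = 4·(15q), so 4 ∣ t.

(←) This fails: take t = 20. Both 10 ∣ 20 and 4 ∣ 20, yet 20 is not a multiple of 60 (since 20 = 0·60 + 20), so 60 ∤ 20.

(⇒) holds; (⇐) fails.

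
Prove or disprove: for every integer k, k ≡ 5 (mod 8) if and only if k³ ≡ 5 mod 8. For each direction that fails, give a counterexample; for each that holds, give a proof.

(⟹) Suppose k ≡ 5 (mod 8). Write k = 8j + 5. Then (8j + 5)³ = 512j³ + 960j² + 600j + 125 = 8(64j³ + 120j² + 75j + 15) + 5, so k³ ≡ 5 (mod 8).

(⟸) Conversely, suppose k³ ≡ 5 (mod 8). The only residue r in {0, …, 7} with r³ ≡ 5 (mod 8) is r = 5, so k ≡ 5 (mod 8).

Both directions hold.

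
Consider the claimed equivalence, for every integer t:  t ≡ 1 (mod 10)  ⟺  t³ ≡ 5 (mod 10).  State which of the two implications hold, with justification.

(⇒) This fails: take t = 1. Then 1 ≡ 1 (mod 10), but 1³ = 1 ≡ 1 (mod 10), not 5.

(⇐) This fails: take t = 5. Then 5³ = 125 ≡ 5 (mod 10), yet 5 ≡ 5 (mod 10), not 1.

Both directions fail.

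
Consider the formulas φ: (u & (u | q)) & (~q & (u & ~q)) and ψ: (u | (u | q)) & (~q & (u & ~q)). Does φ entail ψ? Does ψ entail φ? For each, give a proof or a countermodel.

(→) Assume the antecedent. If u is true, the antecedent forces (u = T, q = F), and the consequent holds there. If u is false, the antecedent cannot hold. Either way the consequent holds.

(←) Assume the antecedent. If u is true, the antecedent forces (u = T, q = F), and the consequent holds there. If u is false, the antecedent cannot hold. Either way the consequent holds.

Equivalent; both directions hold.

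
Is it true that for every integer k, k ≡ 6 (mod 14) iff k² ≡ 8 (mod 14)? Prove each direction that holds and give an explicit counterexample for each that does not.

The forward direction holds; the converse fails.

(⟹) Suppose k ≡ 6 (mod 14). Write k = 14j + 6. Then (14j + 6)² = 196j² + 168j + 36 = 14(14j² + 12j + 2) + 8, so k² ≡ 8 (mod 14).

(⟸) This fails: take k = 8. Then 8² = 64 ≡ 8 (mod 14), yet 8 ≡ 8 (mod 14), not 6.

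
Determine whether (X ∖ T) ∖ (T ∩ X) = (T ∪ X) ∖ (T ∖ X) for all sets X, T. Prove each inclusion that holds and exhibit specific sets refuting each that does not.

(⟹) Let x ∈ (X ∖ T) ∖ (T ∩ X). Then x ∈ X and x ∉ T, from which x ∈ (T ∪ X) ∖ (T ∖ X).

(⟸) This inclusion fails. Take X = {1}, T = {1}; then 1 ∈ (T ∪ X) ∖ (T ∖ X) but 1 ∉ (X ∖ T) ∖ (T ∩ X).

(⊆) holds; (⊇) fails.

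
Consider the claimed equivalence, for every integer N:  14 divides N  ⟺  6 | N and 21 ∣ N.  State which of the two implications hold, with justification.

[⇒] This fails: take N = 14. Certainly 14 ∣ 14, but 6 ∤ 14.

[⇐] Suppose 6 ∣ N and 21 ∣ N. Any common multiple of 6 and 21 is a multiple of their lcm; here lcm(6, 21) = 6·21/gcd(6, 21) = 126/3 = 42, so 42 ∣ N. Since 14 ∣ 42, it follows that 14 ∣ N.

The forward direction fails; the converse holds.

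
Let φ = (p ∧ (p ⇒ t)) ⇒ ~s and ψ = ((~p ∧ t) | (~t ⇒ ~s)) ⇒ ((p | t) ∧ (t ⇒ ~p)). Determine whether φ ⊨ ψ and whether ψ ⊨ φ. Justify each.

(→) This fails. Under p = F, s = F, t = F, the left side is true but the right side is false.

(←) Assume the antecedent. If p is true, the antecedent forces (p = T, s = F, t = F) or (p = T, s = T, t = F), and (p ∧ (p ⇒ t)) ⇒ ~s holds there. If p is false, (p ∧ (p ⇒ t)) ⇒ ~s reduces to true regardless of the other variables. Either way (p ∧ (p ⇒ t)) ⇒ ~s holds.

(⇒) fails; (⇐) holds.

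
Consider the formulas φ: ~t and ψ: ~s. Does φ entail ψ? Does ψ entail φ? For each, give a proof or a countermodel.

Forward direction. This fails. Under t = F, s = T, the left side is true but the right side is false.

Converse. This fails. Under t = T, s = F, the left side is false but the right side is true.

Neither implication holds.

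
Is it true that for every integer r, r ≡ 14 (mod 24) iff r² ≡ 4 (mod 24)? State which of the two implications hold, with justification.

Only the forward direction holds.

(→) Suppose r ≡ 14 (mod 24). Write r = 24j + 14. Then (24j + 14)² = 576j² + 672j + 196 = 24(24j² + 28j + 8) + 4, so r² ≡ 4 (mod 24).

(←) This fails: take r = 2. Then 2² = 4 ≡ 4 (mod 24), yet 2 ≡ 2 (mod 24), not 14.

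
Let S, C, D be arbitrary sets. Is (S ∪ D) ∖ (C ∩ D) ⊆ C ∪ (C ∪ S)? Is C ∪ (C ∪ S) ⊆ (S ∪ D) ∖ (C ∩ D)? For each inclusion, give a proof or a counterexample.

(⊆) This inclusion fails. Take S = ∅, C = ∅, D = {1}; then 1 ∈ (S ∪ D) ∖ (C ∩ D) but 1 ∉ C ∪ (C ∪ S).

(⊇) This inclusion fails. Take S = ∅, C = {1}, D = ∅; then 1 ∈ C ∪ (C ∪ S) but 1 ∉ (S ∪ D) ∖ (C ∩ D).

(⊆) fails and (⊇) fails.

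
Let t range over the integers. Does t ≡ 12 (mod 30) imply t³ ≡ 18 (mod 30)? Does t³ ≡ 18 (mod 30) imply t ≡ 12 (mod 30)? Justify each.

Both directions hold.

(⇐) Suppose t³ ≡ 18 (mod 30). The only residue r in {0, …, 29} with r³ ≡ 18 (mod 30) is r = 12, so t ≡ 12 (mod 30).

(⇒) Suppose t ≡ 12 (mod 30). Write t = 30j + 12. Then (30j + 12)³ = 27000j³ + 32400j² + 12960j + 1728 = 30(900j³ + 1080j² + 432j + 57) + 18, so t³ ≡ 18 (mod 30).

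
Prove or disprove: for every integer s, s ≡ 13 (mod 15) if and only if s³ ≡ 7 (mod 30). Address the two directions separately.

[⇒] This fails: take s = 28. Then 28 ≡ 13 (mod 15), but 28³ = 21952 ≡ 22 (mod 30), not 7.

[⇐] Conversely, the residues r modulo 30 with r³ ≡ 7 (mod 30) are exactly {13}, and each is ≡ 13 (mod 15).

(⇒) fails; (⇐) holds.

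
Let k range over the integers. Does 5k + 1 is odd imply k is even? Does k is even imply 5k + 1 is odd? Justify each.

Both directions hold; the statement is true.

(⟸) Suppose k is even; write k = 2j. Then 5k + 1 = 5·(2j) + 1 = 2·5j + 1, which is odd.

(⟹) Suppose 5k + 1 is odd. Since 5 is odd, 5k and k have the same parity, so 5k + 1 ≡ k + 1 (mod 2). As 1 is odd, 5k + 1 is odd exactly when k is even. Thus k is even.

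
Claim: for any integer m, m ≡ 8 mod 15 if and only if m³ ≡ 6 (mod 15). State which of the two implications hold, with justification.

Neither implication holds.

(→) This fails: take m = 8. Then 8 ≡ 8 (mod 15), but 8³ = 512 ≡ 2 (mod 15), not 6.

(←) This fails: take m = 6. Then 6³ = 216 ≡ 6 (mod 15), yet 6 ≡ 6 (mod 15), not 8.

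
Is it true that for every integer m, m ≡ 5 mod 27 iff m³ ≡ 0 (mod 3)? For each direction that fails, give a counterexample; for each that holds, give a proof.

Neither direction holds.

Forward direction. This fails: take m = 5. Then 5 ≡ 5 (mod 27), but 5³ = 125 ≡ 2 (mod 3), not 0.

Converse. This fails: take m = 0. Then 0³ = 0 ≡ 0 (mod 3), yet 0 ≡ 0 (mod 27), not 5.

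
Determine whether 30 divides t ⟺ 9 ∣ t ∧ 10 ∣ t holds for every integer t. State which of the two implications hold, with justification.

(⇒) fails; (⇐) holds.

Forward direction. This fails: take t = 30. Certainly 30 ∣ 30, but 9 ∤ 30.

Converse. Suppose 9 ∣ t and 10 ∣ t. Any common multiple of 9 and 10 is a multiple of their lcm; here gcd(9, 10) = 1, so lcm(9, 10) = 9·10 = 90, so 90 ∣ t. Since 30 ∣ 90, it follows that 30 ∣ t.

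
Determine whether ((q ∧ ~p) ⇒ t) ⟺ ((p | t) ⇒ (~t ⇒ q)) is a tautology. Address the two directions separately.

Neither implication holds.

(⇒) This fails. Under p = T, q = F, t = F, the left side is true but the right side is false.

(⇐) This fails. Under p = F, q = T, t = F, the left side is false but the right side is true.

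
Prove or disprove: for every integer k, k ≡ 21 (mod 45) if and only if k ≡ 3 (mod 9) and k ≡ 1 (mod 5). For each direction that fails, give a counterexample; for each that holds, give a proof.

(⇐) If k ≡ 3 (mod 9) and k ≡ 1 (mod 5), then by the Chinese remainder theorem k ≡ 21 (mod 45). This is exactly k ≡ 21 (mod 45).

(⇒) Suppose k ≡ 21 (mod 45); write k = 45j + 21. Since 9 ∣ 45, reducing mod 9 gives k ≡ 21 ≡ 3 (mod 9); since 5 ∣ 45, reducing mod 5 gives k ≡ 21 ≡ 1 (mod 5).

Equivalent; both directions hold.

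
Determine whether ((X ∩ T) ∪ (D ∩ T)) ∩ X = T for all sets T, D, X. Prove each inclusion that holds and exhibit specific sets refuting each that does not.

The sets are not equal: only the forward inclusion holds.

(⊇) This inclusion fails. Take T = {1}, D = ∅, X = ∅; then 1 ∈ T but 1 ∉ ((X ∩ T) ∪ (D ∩ T)) ∩ X.

(⊆) Let x ∈ ((X ∩ T) ∪ (D ∩ T)) ∩ X. Then either x ∈ T ∩ X and x ∉ D; or x ∈ T ∩ D ∩ X. In each case x ∈ T, so ((X ∩ T) ∪ (D ∩ T)) ∩ X ⊆ T.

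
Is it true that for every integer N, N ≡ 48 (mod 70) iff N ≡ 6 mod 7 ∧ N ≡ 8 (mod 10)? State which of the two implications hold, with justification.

(⇒) Suppose N ≡ 48 (mod 70); write N = 70j + 48. Since 7 ∣ 70, reducing mod 7 gives N ≡ 48 ≡ 6 (mod 7); since 10 ∣ 70, reducing mod 10 gives N ≡ 48 ≡ 8 (mod 10).

(⇐) Conversely, if N ≡ 6 (mod 7) and N ≡ 8 (mod 10), then by the Chinese remainder theorem N ≡ 48 (mod 70). This is exactly N ≡ 48 (mod 70).

Equivalent; both directions hold.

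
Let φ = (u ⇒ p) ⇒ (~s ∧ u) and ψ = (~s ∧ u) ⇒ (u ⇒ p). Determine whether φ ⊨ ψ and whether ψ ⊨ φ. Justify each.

(⇒) fails and (⇐) fails.

(⟹) This fails. Under s = F, u = T, p = F, the left side is true but the right side is false.

(⟸) This fails. Under s = F, u = F, p = F, the left side is false but the right side is true.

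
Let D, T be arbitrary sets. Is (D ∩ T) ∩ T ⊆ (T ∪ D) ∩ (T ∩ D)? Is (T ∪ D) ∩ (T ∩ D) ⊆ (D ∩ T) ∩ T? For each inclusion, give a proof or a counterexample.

Both inclusions hold; the sets are equal.

(⊆) Let x ∈ (D ∩ T) ∩ T. Then x ∈ D ∩ T, from which x ∈ (T ∪ D) ∩ (T ∩ D).

(⊇) Let x ∈ (T ∪ D) ∩ (T ∩ D). Then x ∈ D ∩ T, from which x ∈ (D ∩ T) ∩ T.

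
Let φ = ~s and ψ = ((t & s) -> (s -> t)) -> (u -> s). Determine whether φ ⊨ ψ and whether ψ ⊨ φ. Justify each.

(→) This fails. Under s = F, u = T, t = F, the left side is true but the right side is false.

(←) This fails. Under s = T, u = F, t = F, the left side is false but the right side is true.

Neither implication holds.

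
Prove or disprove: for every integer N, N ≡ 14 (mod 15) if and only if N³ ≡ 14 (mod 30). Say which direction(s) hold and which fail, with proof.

The forward direction fails; the converse holds.

Forward direction. This fails: take N = 29. Then 29 ≡ 14 (mod 15), but 29³ = 24389 ≡ 29 (mod 30), not 14.

Converse. The residues r modulo 30 with r³ ≡ 14 (mod 30) are exactly {14}, and each is ≡ 14 (mod 15).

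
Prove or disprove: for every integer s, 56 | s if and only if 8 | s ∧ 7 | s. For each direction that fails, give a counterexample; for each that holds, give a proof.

Both directions hold.

(⟸) Suppose 8 ∣ s and 7 ∣ s. Any common multiple of 8 and 7 is a multiple of their lcm; here gcd(8, 7) = 1, so lcm(8, 7) = 8·7 = 56, so 56 ∣ s.

(⟹) If 56 ∣ s, write s = 56q. Since 56 = 7·8, s = 8·(7q), so 8 ∣ s; and since 56 = 8·7, s = 7·(8q), so 7 ∣ s.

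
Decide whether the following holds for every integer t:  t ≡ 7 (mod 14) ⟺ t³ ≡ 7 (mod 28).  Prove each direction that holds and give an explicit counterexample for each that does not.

Only the reverse direction holds.

(⟹) This fails: take t = 21. Then 21 ≡ 7 (mod 14), but 21³ = 9261 ≡ 21 (mod 28), not 7.

(⟸) Conversely, the residues r modulo 28 with r³ ≡ 7 (mod 28) are exactly {7}, and each is ≡ 7 (mod 14).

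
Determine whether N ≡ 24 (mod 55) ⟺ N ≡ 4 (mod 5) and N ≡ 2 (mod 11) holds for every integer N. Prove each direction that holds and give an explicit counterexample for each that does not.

Both directions hold.

[⇐] If N ≡ 4 (mod 5) and N ≡ 2 (mod 11), then by the Chinese remainder theorem N ≡ 24 (mod 55). This is exactly N ≡ 24 (mod 55).

[⇒] Suppose N ≡ 24 (mod 55); write N = 55j + 24. Since 5 ∣ 55, reducing mod 5 gives N ≡ 24 ≡ 4 (mod 5); since 11 ∣ 55, reducing mod 11 gives N ≡ 24 ≡ 2 (mod 11).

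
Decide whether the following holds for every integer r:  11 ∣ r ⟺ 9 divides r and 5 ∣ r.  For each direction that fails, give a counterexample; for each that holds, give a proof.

Neither implication holds.

(⇒) This fails: take r = 11. Certainly 11 ∣ 11, but 9 ∤ 11.

(⇐) This fails: take r = 45. Both 9 ∣ 45 and 5 ∣ 45, yet 45 is not a multiple of 11 (since 45 = 4·11 + 1), so 11 ∤ 45.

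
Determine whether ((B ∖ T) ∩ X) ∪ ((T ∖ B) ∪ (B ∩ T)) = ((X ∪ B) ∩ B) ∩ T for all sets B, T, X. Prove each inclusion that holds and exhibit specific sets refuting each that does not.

Forward inclusion. This inclusion fails. Take B = ∅, T = {1}, X = ∅; then 1 ∈ ((B ∖ T) ∩ X) ∪ ((T ∖ B) ∪ (B ∩ T)) but 1 ∉ ((X ∪ B) ∩ B) ∩ T.

Reverse inclusion. Let x ∈ ((X ∪ B) ∩ B) ∩ T. Then either x ∈ B ∩ T and x ∉ X; or x ∈ B ∩ T ∩ X. In each case x ∈ ((B ∖ T) ∩ X) ∪ ((T ∖ B) ∪ (B ∩ T)), so ((X ∪ B) ∩ B) ∩ T ⊆ ((B ∖ T) ∩ X) ∪ ((T ∖ B) ∪ (B ∩ T)).

Only the reverse inclusion holds.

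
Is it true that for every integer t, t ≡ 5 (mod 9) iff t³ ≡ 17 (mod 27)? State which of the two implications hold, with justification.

(←) The residues r modulo 27 with r³ ≡ 17 (mod 27) are exactly {5, 14, 23}, and each is ≡ 5 (mod 9).

(→) Suppose t ≡ 5 (mod 9). Working modulo 27, t ∈ {5, 14, 23}; for each such r, r³ ≡ 17 (mod 27).

Both directions hold; the statement is true.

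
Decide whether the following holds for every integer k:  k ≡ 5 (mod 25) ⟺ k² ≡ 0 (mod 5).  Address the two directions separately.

The forward direction holds; the converse fails.

(⟹) Suppose k ≡ 5 (mod 25). Then k² ≡ 5² = 25 (mod 25), and since 5 ∣ 25, also k² ≡ 0 (mod 5).

(⟸) This fails: take k = 0. Then 0² = 0 ≡ 0 (mod 5), yet 0 ≡ 0 (mod 25), not 5.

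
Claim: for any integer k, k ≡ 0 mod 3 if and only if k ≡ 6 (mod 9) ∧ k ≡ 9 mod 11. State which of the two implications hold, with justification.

Only the converse holds.

Forward direction. This fails: k = 0 gives 0 ≡ 0 (mod 3) but 0 ≡ 0 (mod 9), so the conjunction on the right does not hold.

Converse. If k ≡ 6 (mod 9) and k ≡ 9 (mod 11), then by the Chinese remainder theorem k ≡ 42 (mod 99). Since 42 ≡ 0 (mod 3) and 3 ∣ 99, we get k ≡ 0 (mod 3).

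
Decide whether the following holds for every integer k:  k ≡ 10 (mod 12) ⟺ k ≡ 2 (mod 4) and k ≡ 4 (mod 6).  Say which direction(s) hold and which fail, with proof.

[⇒] Suppose k ≡ 10 (mod 12); write k = 12j + 10. Since 4 ∣ 12, reducing mod 4 gives k ≡ 10 ≡ 2 (mod 4); since 6 ∣ 12, reducing mod 6 gives k ≡ 10 ≡ 4 (mod 6).

[⇐] Conversely, if k ≡ 2 (mod 4) and k ≡ 4 (mod 6), then by the Chinese remainder theorem k ≡ 10 (mod 12). This is exactly k ≡ 10 (mod 12).

The biconditional holds.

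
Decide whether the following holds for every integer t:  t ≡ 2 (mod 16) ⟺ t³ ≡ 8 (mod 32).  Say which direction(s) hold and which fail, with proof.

[⇒] Suppose t ≡ 2 (mod 16). Working modulo 32, t ∈ {2, 18}; for each such r, r³ ≡ 8 (mod 32).

[⇐] This fails: take t = 10. Then 10³ = 1000 ≡ 8 (mod 32), yet 10 ≡ 10 (mod 16), not 2.

The forward direction holds; the converse fails.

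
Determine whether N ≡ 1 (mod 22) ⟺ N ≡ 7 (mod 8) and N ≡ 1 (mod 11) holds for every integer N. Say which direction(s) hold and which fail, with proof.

Not equivalent: only (⇐) holds.

[⇒] This fails: N = 1 gives 1 ≡ 1 (mod 22) but 1 ≡ 1 (mod 8), so the conjunction on the right does not hold.

[⇐] Conversely, if N ≡ 7 (mod 8) and N ≡ 1 (mod 11), then by the Chinese remainder theorem N ≡ 23 (mod 88). Since 23 ≡ 1 (mod 22) and 22 ∣ 88, we get N ≡ 1 (mod 22).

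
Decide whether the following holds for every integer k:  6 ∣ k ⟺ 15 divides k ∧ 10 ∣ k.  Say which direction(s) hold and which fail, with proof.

(⇒) This fails: take k = 6. Certainly 6 ∣ 6, but 15 ∤ 6.

(⇐) Suppose 15 ∣ k and 10 ∣ k. Any common multiple of 15 and 10 is a multiple of their lcm; here lcm(15, 10) = 15·10/gcd(15, 10) = 150/5 = 30, so 30 ∣ k. Since 6 ∣ 30, it follows that 6 ∣ k.

Only the reverse direction holds.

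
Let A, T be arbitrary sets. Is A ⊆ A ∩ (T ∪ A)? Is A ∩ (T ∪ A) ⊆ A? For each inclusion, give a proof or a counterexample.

Both inclusions hold; the sets are equal.

(⟹) Let x ∈ A. Then either x ∈ A and x ∉ T; or x ∈ A ∩ T. In each case x ∈ A ∩ (T ∪ A), so A ⊆ A ∩ (T ∪ A).

(⟸) Let x ∈ A ∩ (T ∪ A). Then either x ∈ A and x ∉ T; or x ∈ A ∩ T. In each case x ∈ A, so A ∩ (T ∪ A) ⊆ A.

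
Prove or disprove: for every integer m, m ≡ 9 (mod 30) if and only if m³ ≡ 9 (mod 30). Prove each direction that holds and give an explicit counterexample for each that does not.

Forward direction. Suppose m ≡ 9 (mod 30). Write m = 30j + 9. Then (30j + 9)³ = 27000j³ + 24300j² + 7290j + 729 = 30(900j³ + 810j² + 243j + 24) + 9, so m³ ≡ 9 (mod 30).

Converse. Suppose m³ ≡ 9 (mod 30). The only residue r in {0, …, 29} with r³ ≡ 9 (mod 30) is r = 9, so m ≡ 9 (mod 30).

The biconditional holds.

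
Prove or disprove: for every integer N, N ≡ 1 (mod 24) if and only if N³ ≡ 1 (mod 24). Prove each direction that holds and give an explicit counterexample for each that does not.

[⇒] Suppose N ≡ 1 (mod 24). Write N = 24j + 1. Then (24j + 1)³ = 13824j³ + 1728j² + 72j + 1 = 24(576j³ + 72j² + 3j) + 1, so N³ ≡ 1 (mod 24).

[⇐] Conversely, suppose N³ ≡ 1 (mod 24). The only residue r in {0, …, 23} with r³ ≡ 1 (mod 24) is r = 1, so N ≡ 1 (mod 24).

Both directions hold.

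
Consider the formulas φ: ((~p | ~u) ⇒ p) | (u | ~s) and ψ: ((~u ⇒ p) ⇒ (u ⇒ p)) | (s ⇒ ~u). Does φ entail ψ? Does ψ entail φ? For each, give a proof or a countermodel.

(→) This fails. Under u = T, p = F, s = T, the left side is true but the right side is false.

(←) This fails. Under u = F, p = F, s = T, the left side is false but the right side is true.

Neither direction holds.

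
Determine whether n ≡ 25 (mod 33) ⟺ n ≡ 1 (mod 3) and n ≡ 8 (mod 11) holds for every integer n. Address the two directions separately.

Both directions fail.

[⇒] This fails: n = 25 gives 25 ≡ 25 (mod 33) but 25 ≡ 3 (mod 11), so the conjunction on the right does not hold.

[⇐] This fails: n = 19 satisfies both congruences on the right (19 ≡ 1 mod 3 and 19 ≡ 8 mod 11) yet 19 ≡ 19 (mod 33), not 25.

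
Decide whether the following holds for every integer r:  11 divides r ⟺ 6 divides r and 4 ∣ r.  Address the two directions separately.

(⇒) This fails: take r = 11. Certainly 11 ∣ 11, but 6 ∤ 11.

(⇐) This fails: take r = 12. Both 6 ∣ 12 and 4 ∣ 12, yet 12 is not a multiple of 11 (since 12 = 1·11 + 1), so 11 ∤ 12.

Both directions fail.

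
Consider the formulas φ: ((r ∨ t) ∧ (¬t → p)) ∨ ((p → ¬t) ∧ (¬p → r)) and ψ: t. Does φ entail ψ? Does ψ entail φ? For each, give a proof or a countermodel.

(⇒) fails; (⇐) holds.

(→) This fails. Under r = T, p = F, t = F, the left side is true but the right side is false.

(←) Assume the antecedent. If r is true, the consequent reduces to true regardless of the other variables. If r is false, the antecedent forces (r = F, p = F, t = T) or (r = F, p = T, t = T), and the consequent holds there. Either way the consequent holds.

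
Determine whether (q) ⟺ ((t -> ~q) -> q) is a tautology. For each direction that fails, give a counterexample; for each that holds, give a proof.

[⇒] Assume the antecedent. If q is true, (t -> ~q) -> q reduces to true regardless of the other variables. If q is false, the antecedent cannot hold. Either way (t -> ~q) -> q holds.

[⇐] Assume the antecedent. If q is true, q reduces to true regardless of the other variables. If q is false, the antecedent cannot hold. Either way q holds.

Both directions hold; the statement is true.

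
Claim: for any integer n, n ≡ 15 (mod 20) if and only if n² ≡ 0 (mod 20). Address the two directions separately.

Both directions fail.

[⇒] This fails: take n = 15. Then 15 ≡ 15 (mod 20), but 15² = 225 ≡ 5 (mod 20), not 0.

[⇐] This fails: take n = 0. Then 0² = 0 ≡ 0 (mod 20), yet 0 ≡ 0 (mod 20), not 15.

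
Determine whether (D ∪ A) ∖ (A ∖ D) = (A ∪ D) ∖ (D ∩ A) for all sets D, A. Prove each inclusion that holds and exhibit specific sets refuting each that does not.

Neither inclusion holds.

Forward inclusion. This inclusion fails. Take D = {1}, A = {1}; then 1 ∈ (D ∪ A) ∖ (A ∖ D) but 1 ∉ (A ∪ D) ∖ (D ∩ A).

Reverse inclusion. This inclusion fails. Take D = ∅, A = {1}; then 1 ∈ (A ∪ D) ∖ (D ∩ A) but 1 ∉ (D ∪ A) ∖ (A ∖ D).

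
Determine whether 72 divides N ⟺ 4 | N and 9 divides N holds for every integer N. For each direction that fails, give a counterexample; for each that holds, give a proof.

(⇒) holds; (⇐) fails.

(⟸) This fails: take N = 36. Both 4 ∣ 36 and 9 ∣ 36, yet 36 is not a multiple of 72 (since 36 = 0·72 + 36), so 72 ∤ 36.

(⟹) If 72 ∣ N, write N = 72q. Since 72 = 18·4, N = 4·(18q), so 4 ∣ N; and since 72 = 8·9, N = 9·(8q), so 9 ∣ N.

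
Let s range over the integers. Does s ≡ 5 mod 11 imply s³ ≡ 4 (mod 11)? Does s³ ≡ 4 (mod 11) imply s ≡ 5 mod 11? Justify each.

Converse. Suppose s³ ≡ 4 (mod 11). The only residue r in {0, …, 10} with r³ ≡ 4 (mod 11) is r = 5, so s ≡ 5 (mod 11).

Forward direction. Suppose s ≡ 5 mod 11. Write s = 11j + 5. Then (11j + 5)³ = 1331j³ + 1815j² + 825j + 125 = 11(121j³ + 165j² + 75j + 11) + 4, so s³ ≡ 4 (mod 11).

The biconditional holds.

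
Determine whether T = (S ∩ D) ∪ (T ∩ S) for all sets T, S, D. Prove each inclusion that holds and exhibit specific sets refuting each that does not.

(⊆) This inclusion fails. Take T = {1}, S = ∅, D = ∅; then 1 ∈ T but 1 ∉ (S ∩ D) ∪ (T ∩ S).

(⊇) This inclusion fails. Take T = ∅, S = {1}, D = {1}; then 1 ∈ (S ∩ D) ∪ (T ∩ S) but 1 ∉ T.

Neither inclusion holds.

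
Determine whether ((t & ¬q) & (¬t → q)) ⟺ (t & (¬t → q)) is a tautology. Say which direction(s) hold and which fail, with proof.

Forward direction. Assume the antecedent. If t is true, t & (¬t → q) reduces to true regardless of the other variables. If t is false, the antecedent cannot hold. Either way t & (¬t → q) holds.

Converse. This fails. Under t = T, q = T, the left side is false but the right side is true.

Only the forward implication holds.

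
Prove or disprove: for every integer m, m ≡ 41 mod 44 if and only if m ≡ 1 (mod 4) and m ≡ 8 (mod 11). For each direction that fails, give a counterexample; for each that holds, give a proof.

Equivalent; both directions hold.

Converse. If m ≡ 1 (mod 4) and m ≡ 8 (mod 11), then by the Chinese remainder theorem m ≡ 41 (mod 44). This is exactly m ≡ 41 (mod 44).

Forward direction. Suppose m ≡ 41 (mod 44); write m = 44j + 41. Since 4 ∣ 44, reducing mod 4 gives m ≡ 41 ≡ 1 (mod 4); since 11 ∣ 44, reducing mod 11 gives m ≡ 41 ≡ 8 (mod 11).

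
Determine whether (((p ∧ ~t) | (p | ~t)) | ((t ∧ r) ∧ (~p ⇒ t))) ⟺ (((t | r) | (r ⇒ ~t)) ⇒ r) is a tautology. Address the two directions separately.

(→) This fails. Under p = F, r = F, t = F, the left side is true but the right side is false.

(←) Assume the antecedent. If p is true, the consequent reduces to true regardless of the other variables. If p is false, the antecedent forces (p = F, r = T, t = F) or (p = F, r = T, t = T), and the consequent holds there. Either way the consequent holds.

Only the converse holds.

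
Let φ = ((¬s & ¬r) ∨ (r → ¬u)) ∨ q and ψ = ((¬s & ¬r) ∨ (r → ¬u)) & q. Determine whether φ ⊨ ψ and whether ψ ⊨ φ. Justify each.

Forward direction. This fails. Under q = F, u = F, r = F, s = F, the left side is true but the right side is false.

Converse. Assume the antecedent. If q is true, ((¬s & ¬r) ∨ (r → ¬u)) ∨ q reduces to true regardless of the other variables. If q is false, the antecedent cannot hold. Either way ((¬s & ¬r) ∨ (r → ¬u)) ∨ q holds.

(⇒) fails; (⇐) holds.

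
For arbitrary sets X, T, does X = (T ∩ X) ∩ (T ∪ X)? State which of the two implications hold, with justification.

(⊆) fails; (⊇) holds.

Forward inclusion. This inclusion fails. Take X = {1}, T = ∅; then 1 ∈ X but 1 ∉ (T ∩ X) ∩ (T ∪ X).

Reverse inclusion. Let x ∈ (T ∩ X) ∩ (T ∪ X). Then x ∈ X ∩ T, from which x ∈ X.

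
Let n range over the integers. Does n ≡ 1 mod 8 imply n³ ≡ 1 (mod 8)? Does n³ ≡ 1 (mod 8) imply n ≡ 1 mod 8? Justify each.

Equivalent; both directions hold.

(→) Suppose n ≡ 1 mod 8. Write n = 8j + 1. Then (8j + 1)³ = 512j³ + 192j² + 24j + 1 = 8(64j³ + 24j² + 3j) + 1, so n³ ≡ 1 (mod 8).

(←) Conversely, suppose n³ ≡ 1 (mod 8). The only residue r in {0, …, 7} with r³ ≡ 1 (mod 8) is r = 1, so n ≡ 1 (mod 8).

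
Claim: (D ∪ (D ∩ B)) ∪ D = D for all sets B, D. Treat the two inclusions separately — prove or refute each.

(⊆) Let x ∈ (D ∪ (D ∩ B)) ∪ D. Then either x ∈ D and x ∉ B; or x ∈ B ∩ D. In each case x ∈ D, so (D ∪ (D ∩ B)) ∪ D ⊆ D.

(⊇) Let x ∈ D. Then either x ∈ D and x ∉ B; or x ∈ B ∩ D. In each case x ∈ (D ∪ (D ∩ B)) ∪ D, so D ⊆ (D ∪ (D ∩ B)) ∪ D.

The two sets are equal.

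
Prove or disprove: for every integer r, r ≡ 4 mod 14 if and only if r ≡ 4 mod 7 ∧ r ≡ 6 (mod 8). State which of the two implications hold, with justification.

Only the converse holds.

(⟸) If r ≡ 4 (mod 7) and r ≡ 6 (mod 8), then by the Chinese remainder theorem r ≡ 46 (mod 56). Since 46 ≡ 4 (mod 14) and 14 ∣ 56, we get r ≡ 4 (mod 14).

(⟹) This fails: r = 32 gives 32 ≡ 4 (mod 14) but 32 ≡ 0 (mod 8), so the conjunction on the right does not hold.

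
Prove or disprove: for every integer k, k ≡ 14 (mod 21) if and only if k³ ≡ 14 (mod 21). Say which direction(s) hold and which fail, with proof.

[⇐] Suppose k³ ≡ 14 (mod 21). The only residue r in {0, …, 20} with r³ ≡ 14 (mod 21) is r = 14, so k ≡ 14 (mod 21).

[⇒] Suppose k ≡ 14 (mod 21). Write k = 21j + 14. Then (21j + 14)³ = 9261j³ + 18522j² + 12348j + 2744 = 21(441j³ + 882j² + 588j + 130) + 14, so k³ ≡ 14 (mod 21).

Both implications hold.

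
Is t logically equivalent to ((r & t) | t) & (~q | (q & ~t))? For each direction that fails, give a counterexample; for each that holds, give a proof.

(⟹) This fails. Under r = F, t = T, q = T, the left side is true but the right side is false.

(⟸) Assume the antecedent. If r is true, the antecedent forces (r = T, t = T, q = F), and t holds there. If r is false, the antecedent forces (r = F, t = T, q = F), and t holds there. Either way t holds.

Not equivalent: only (⇐) holds.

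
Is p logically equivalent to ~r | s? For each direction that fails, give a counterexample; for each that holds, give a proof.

Both directions fail.

(⇒) This fails. Under p = T, s = F, r = T, the left side is true but the right side is false.

(⇐) This fails. Under p = F, s = F, r = F, the left side is false but the right side is true.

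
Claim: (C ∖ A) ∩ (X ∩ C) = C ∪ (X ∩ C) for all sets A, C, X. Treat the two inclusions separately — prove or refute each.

(⟹) Let x ∈ (C ∖ A) ∩ (X ∩ C). Then x ∈ C ∩ X and x ∉ A, from which x ∈ C ∪ (X ∩ C).

(⟸) This inclusion fails. Take A = ∅, C = {1}, X = ∅; then 1 ∈ C ∪ (X ∩ C) but 1 ∉ (C ∖ A) ∩ (X ∩ C).

(⊆) holds; (⊇) fails.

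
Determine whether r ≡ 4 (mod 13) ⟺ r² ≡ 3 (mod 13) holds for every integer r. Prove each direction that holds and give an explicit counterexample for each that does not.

(⇒) Suppose r ≡ 4 (mod 13). Write r = 13j + 4. Then (13j + 4)² = 169j² + 104j + 16 = 13(13j² + 8j + 1) + 3, so r² ≡ 3 (mod 13).

(⇐) This fails: take r = 9. Then 9² = 81 ≡ 3 (mod 13), yet 9 ≡ 9 (mod 13), not 4.

The forward direction holds; the converse fails.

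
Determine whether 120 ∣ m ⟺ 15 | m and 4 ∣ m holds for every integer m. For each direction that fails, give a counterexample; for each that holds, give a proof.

Forward direction. If 120 ∣ m, write m = 120q. Since 120 = 8·15, m = 15·(8q), so 15 ∣ m; and since 120 = 30·4, m = 4·(30q), so 4 ∣ m.

Converse. This fails: take m = 60. Both 15 ∣ 60 and 4 ∣ 60, yet 60 is not a multiple of 120 (since 60 = 0·120 + 60), so 120 ∤ 60.

Only the forward implication holds.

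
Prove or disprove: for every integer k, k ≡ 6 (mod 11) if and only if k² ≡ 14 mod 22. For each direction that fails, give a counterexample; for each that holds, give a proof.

(⇒) This fails: take k = 17. Then 17 ≡ 6 (mod 11), but 17² = 289 ≡ 3 (mod 22), not 14.

(⇐) This fails: take k = 16. Then 16² = 256 ≡ 14 (mod 22), yet 16 ≡ 5 (mod 11), not 6.

Neither implication holds.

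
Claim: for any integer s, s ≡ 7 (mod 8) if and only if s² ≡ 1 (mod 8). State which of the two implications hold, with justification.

The forward direction holds; the converse fails.

[⇒] Suppose s ≡ 7 (mod 8). Write s = 8j + 7. Then (8j + 7)² = 64j² + 112j + 49 = 8(8j² + 14j + 6) + 1, so s² ≡ 1 (mod 8).

[⇐] This fails: take s = 1. Then 1² = 1 ≡ 1 (mod 8), yet 1 ≡ 1 (mod 8), not 7.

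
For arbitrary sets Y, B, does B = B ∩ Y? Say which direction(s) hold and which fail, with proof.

The sets are not equal: only the reverse inclusion holds.

(⊇) Let x ∈ B ∩ Y. Then x ∈ Y ∩ B, from which x ∈ B.

(⊆) This inclusion fails. Take Y = ∅, B = {1}; then 1 ∈ B but 1 ∉ B ∩ Y.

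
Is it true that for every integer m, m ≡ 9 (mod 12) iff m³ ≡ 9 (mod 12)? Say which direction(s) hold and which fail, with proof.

Equivalent; both directions hold.

(⇒) Suppose m ≡ 9 (mod 12). Write m = 12j + 9. Then (12j + 9)³ = 1728j³ + 3888j² + 2916j + 729 = 12(144j³ + 324j² + 243j + 60) + 9, so m³ ≡ 9 (mod 12).

(⇐) Conversely, suppose m³ ≡ 9 (mod 12). The only residue r in {0, …, 11} with r³ ≡ 9 (mod 12) is r = 9, so m ≡ 9 (mod 12).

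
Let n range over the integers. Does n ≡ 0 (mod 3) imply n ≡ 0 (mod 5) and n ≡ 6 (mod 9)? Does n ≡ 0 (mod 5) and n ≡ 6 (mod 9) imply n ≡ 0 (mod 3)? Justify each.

(⇒) This fails: n = 0 gives 0 ≡ 0 (mod 3) but 0 ≡ 0 (mod 9), so the conjunction on the right does not hold.

(⇐) Conversely, if n ≡ 0 (mod 5) and n ≡ 6 (mod 9), then by the Chinese remainder theorem n ≡ 15 (mod 45). Since 15 ≡ 0 (mod 3) and 3 ∣ 45, we get n ≡ 0 (mod 3).

Not equivalent: only (⇐) holds.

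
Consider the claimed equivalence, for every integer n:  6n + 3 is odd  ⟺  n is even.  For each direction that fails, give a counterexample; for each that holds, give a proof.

[⇒] This fails: take n = 5. Then 6n + 3 = 33, which is odd, yet n = 5 is odd, not even.

[⇐] Suppose n is even. Since 6 is even, 6n is even for every n, so 6n + 3 has the same parity as 3, which is odd. Hence 6n + 3 is odd.

(⇒) fails; (⇐) holds.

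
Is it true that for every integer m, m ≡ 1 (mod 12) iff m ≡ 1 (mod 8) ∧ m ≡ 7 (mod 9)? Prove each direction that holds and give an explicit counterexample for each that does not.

The forward direction fails; the converse holds.

(→) This fails: m = 1 gives 1 ≡ 1 (mod 12) but 1 ≡ 1 (mod 9), so the conjunction on the right does not hold.

(←) Conversely, if m ≡ 1 (mod 8) and m ≡ 7 (mod 9), then by the Chinese remainder theorem m ≡ 25 (mod 72). Since 25 ≡ 1 (mod 12) and 12 ∣ 72, we get m ≡ 1 (mod 12).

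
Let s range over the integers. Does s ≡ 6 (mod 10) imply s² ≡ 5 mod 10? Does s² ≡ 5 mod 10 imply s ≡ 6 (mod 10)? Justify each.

[⇒] This fails: take s = 6. Then 6 ≡ 6 (mod 10), but 6² = 36 ≡ 6 (mod 10), not 5.

[⇐] This fails: take s = 5. Then 5² = 25 ≡ 5 (mod 10), yet 5 ≡ 5 (mod 10), not 6.

Neither implication holds.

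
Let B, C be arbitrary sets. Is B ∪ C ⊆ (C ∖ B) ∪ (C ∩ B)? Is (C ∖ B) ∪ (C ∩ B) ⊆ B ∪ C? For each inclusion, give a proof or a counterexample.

(⊆) This inclusion fails. Take B = {1}, C = ∅; then 1 ∈ B ∪ C but 1 ∉ (C ∖ B) ∪ (C ∩ B).

(⊇) Let x ∈ (C ∖ B) ∪ (C ∩ B). Then either x ∈ C and x ∉ B; or x ∈ B ∩ C. In each case x ∈ B ∪ C, so (C ∖ B) ∪ (C ∩ B) ⊆ B ∪ C.

(⊆) fails; (⊇) holds.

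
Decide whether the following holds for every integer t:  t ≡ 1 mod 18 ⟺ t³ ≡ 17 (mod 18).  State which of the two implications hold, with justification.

(⇒) fails and (⇐) fails.

[⇒] This fails: take t = 1. Then 1 ≡ 1 (mod 18), but 1³ = 1 ≡ 1 (mod 18), not 17.

[⇐] This fails: take t = 5. Then 5³ = 125 ≡ 17 (mod 18), yet 5 ≡ 5 (mod 18), not 1.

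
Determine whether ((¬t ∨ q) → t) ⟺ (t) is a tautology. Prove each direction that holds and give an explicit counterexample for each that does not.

[⇒] Assume the antecedent. If t is true, t reduces to true regardless of the other variables. If t is false, the antecedent cannot hold. Either way t holds.

[⇐] Assume the antecedent. If t is true, (¬t ∨ q) → t reduces to true regardless of the other variables. If t is false, the antecedent cannot hold. Either way (¬t ∨ q) → t holds.

Both directions hold.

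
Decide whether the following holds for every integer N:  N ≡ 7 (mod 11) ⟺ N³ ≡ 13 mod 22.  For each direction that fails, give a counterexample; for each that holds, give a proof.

(→) This fails: take N = 18. Then 18 ≡ 7 (mod 11), but 18³ = 5832 ≡ 2 (mod 22), not 13.

(←) Conversely, the residues r modulo 22 with r³ ≡ 13 (mod 22) are exactly {7}, and each is ≡ 7 (mod 11).

Only the converse holds.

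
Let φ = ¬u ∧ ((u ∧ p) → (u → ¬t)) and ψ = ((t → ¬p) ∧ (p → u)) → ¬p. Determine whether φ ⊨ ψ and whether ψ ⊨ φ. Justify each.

(⇒) holds; (⇐) fails.

[⇐] This fails. Under t = F, u = T, p = F, the left side is false but the right side is true.

[⇒] Assume the antecedent. If t is true, ((t → ¬p) ∧ (p → u)) → ¬p reduces to true regardless of the other variables. If t is false, the antecedent forces (t = F, u = F, p = F) or (t = F, u = F, p = T), and ((t → ¬p) ∧ (p → u)) → ¬p holds there. Either way ((t → ¬p) ∧ (p → u)) → ¬p holds.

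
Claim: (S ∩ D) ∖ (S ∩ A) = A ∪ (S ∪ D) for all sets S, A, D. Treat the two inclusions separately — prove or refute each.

(⟹) Let x ∈ (S ∩ D) ∖ (S ∩ A). Then x ∈ S ∩ D and x ∉ A, from which x ∈ A ∪ (S ∪ D).

(⟸) This inclusion fails. Take S = {1}, A = ∅, D = ∅; then 1 ∈ A ∪ (S ∪ D) but 1 ∉ (S ∩ D) ∖ (S ∩ A).

The sets are not equal: only the forward inclusion holds.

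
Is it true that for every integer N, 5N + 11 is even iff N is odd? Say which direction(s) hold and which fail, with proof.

Both implications hold.

(⇐) Suppose N is odd; write N = 2j + 1. Then 5N + 11 = 5·(2j + 1) + 11 = 2·5j + 16, which is even.

(⇒) Suppose 5N + 11 is even. Since 5 is odd, 5N and N have the same parity, so 5N + 11 ≡ N + 11 (mod 2). As 11 is odd, 5N + 11 is even exactly when N is odd. Thus N is odd.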